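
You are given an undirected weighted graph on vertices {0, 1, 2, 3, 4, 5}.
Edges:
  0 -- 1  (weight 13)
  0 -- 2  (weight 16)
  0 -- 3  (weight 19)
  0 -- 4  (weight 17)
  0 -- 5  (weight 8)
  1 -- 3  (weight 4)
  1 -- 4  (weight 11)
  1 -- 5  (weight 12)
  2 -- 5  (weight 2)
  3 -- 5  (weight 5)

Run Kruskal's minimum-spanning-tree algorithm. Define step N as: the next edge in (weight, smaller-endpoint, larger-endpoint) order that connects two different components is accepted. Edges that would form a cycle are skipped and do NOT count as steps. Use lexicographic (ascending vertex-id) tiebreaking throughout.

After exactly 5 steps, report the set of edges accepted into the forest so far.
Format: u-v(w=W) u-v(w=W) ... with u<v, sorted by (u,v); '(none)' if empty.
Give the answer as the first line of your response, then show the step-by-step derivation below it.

0-5(w=8) 1-3(w=4) 1-4(w=11) 2-5(w=2) 3-5(w=5)

step 1: add edge 2-5 (w=2); MST = {2-5(w=2)}
step 2: add edge 1-3 (w=4); MST = {1-3(w=4) 2-5(w=2)}
step 3: add edge 3-5 (w=5); MST = {1-3(w=4) 2-5(w=2) 3-5(w=5)}
step 4: add edge 0-5 (w=8); MST = {0-5(w=8) 1-3(w=4) 2-5(w=2) 3-5(w=5)}
step 5: add edge 1-4 (w=11); MST = {0-5(w=8) 1-3(w=4) 1-4(w=11) 2-5(w=2) 3-5(w=5)}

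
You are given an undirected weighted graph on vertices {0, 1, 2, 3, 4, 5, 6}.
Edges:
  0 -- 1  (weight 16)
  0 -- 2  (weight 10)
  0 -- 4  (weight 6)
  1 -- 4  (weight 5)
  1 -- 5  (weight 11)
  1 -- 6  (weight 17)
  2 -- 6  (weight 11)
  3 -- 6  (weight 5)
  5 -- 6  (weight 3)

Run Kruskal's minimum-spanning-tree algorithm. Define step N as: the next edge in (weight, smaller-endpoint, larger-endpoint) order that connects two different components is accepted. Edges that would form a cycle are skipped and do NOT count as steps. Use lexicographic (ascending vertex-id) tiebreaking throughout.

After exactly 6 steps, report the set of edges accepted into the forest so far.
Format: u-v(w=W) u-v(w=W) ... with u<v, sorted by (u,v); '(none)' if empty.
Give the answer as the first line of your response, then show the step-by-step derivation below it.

0-2(w=10) 0-4(w=6) 1-4(w=5) 1-5(w=11) 3-6(w=5) 5-6(w=3)

step 1: add edge 5-6 (w=3); MST = {5-6(w=3)}
step 2: add edge 1-4 (w=5); MST = {1-4(w=5) 5-6(w=3)}
step 3: add edge 3-6 (w=5); MST = {1-4(w=5) 3-6(w=5) 5-6(w=3)}
step 4: add edge 0-4 (w=6); MST = {0-4(w=6) 1-4(w=5) 3-6(w=5) 5-6(w=3)}
step 5: add edge 0-2 (w=10); MST = {0-2(w=10) 0-4(w=6) 1-4(w=5) 3-6(w=5) 5-6(w=3)}
step 6: add edge 1-5 (w=11); MST = {0-2(w=10) 0-4(w=6) 1-4(w=5) 1-5(w=11) 3-6(w=5) 5-6(w=3)}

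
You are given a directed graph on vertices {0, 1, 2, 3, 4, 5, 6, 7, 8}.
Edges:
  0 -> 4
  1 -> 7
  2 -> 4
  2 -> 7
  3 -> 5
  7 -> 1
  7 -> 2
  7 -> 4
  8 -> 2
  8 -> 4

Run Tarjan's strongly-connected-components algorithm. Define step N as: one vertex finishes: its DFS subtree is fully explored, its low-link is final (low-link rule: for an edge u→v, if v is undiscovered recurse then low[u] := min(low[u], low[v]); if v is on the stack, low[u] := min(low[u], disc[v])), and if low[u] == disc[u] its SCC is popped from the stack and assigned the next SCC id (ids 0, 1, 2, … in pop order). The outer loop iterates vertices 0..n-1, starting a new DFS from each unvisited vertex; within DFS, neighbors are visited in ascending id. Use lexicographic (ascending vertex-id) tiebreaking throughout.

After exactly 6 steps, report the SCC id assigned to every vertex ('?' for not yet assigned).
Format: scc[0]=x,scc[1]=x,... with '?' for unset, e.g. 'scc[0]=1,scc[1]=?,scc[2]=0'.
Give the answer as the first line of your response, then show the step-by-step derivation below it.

scc[0]=1,scc[1]=2,scc[2]=2,scc[3]=?,scc[4]=0,scc[5]=3,scc[6]=?,scc[7]=2,scc[8]=?

step 1: low=(low[0]=0,low[1]=?,low[2]=?,low[3]=?,low[4]=1,low[5]=?,low[6]=?,low[7]=?,low[8]=?); scc=(scc[0]=?,scc[1]=?,scc[2]=?,scc[3]=?,scc[4]=0,scc[5]=?,scc[6]=?,scc[7]=?,scc[8]=?)
step 2: low=(low[0]=0,low[1]=?,low[2]=?,low[3]=?,low[4]=1,low[5]=?,low[6]=?,low[7]=?,low[8]=?); scc=(scc[0]=1,scc[1]=?,scc[2]=?,scc[3]=?,scc[4]=0,scc[5]=?,scc[6]=?,scc[7]=?,scc[8]=?)
step 3: low=(low[0]=0,low[1]=2,low[2]=3,low[3]=?,low[4]=1,low[5]=?,low[6]=?,low[7]=2,low[8]=?); scc=(scc[0]=1,scc[1]=?,scc[2]=?,scc[3]=?,scc[4]=0,scc[5]=?,scc[6]=?,scc[7]=?,scc[8]=?)
step 4: low=(low[0]=0,low[1]=2,low[2]=3,low[3]=?,low[4]=1,low[5]=?,low[6]=?,low[7]=2,low[8]=?); scc=(scc[0]=1,scc[1]=?,scc[2]=?,scc[3]=?,scc[4]=0,scc[5]=?,scc[6]=?,scc[7]=?,scc[8]=?)
step 5: low=(low[0]=0,low[1]=2,low[2]=3,low[3]=?,low[4]=1,low[5]=?,low[6]=?,low[7]=2,low[8]=?); scc=(scc[0]=1,scc[1]=2,scc[2]=2,scc[3]=?,scc[4]=0,scc[5]=?,scc[6]=?,scc[7]=2,scc[8]=?)
step 6: low=(low[0]=0,low[1]=2,low[2]=3,low[3]=5,low[4]=1,low[5]=6,low[6]=?,low[7]=2,low[8]=?); scc=(scc[0]=1,scc[1]=2,scc[2]=2,scc[3]=?,scc[4]=0,scc[5]=3,scc[6]=?,scc[7]=2,scc[8]=?)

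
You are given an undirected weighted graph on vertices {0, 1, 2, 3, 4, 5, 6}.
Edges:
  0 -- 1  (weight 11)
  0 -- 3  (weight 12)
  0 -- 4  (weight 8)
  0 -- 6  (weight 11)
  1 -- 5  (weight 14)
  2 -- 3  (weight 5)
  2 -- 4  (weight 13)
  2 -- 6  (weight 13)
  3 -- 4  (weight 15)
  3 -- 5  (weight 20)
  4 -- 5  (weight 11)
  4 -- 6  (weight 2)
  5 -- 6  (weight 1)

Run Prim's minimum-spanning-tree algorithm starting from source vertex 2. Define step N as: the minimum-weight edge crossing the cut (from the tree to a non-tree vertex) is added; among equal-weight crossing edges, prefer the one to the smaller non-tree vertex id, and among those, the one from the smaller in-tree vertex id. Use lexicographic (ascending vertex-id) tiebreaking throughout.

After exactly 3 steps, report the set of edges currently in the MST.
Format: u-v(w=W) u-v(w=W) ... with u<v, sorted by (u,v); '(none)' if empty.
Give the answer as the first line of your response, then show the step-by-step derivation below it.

0-3(w=12) 0-4(w=8) 2-3(w=5)

step 1: add edge 2-3 (w=5); MST = {2-3(w=5)}
step 2: add edge 0-3 (w=12); MST = {0-3(w=12) 2-3(w=5)}
step 3: add edge 0-4 (w=8); MST = {0-3(w=12) 0-4(w=8) 2-3(w=5)}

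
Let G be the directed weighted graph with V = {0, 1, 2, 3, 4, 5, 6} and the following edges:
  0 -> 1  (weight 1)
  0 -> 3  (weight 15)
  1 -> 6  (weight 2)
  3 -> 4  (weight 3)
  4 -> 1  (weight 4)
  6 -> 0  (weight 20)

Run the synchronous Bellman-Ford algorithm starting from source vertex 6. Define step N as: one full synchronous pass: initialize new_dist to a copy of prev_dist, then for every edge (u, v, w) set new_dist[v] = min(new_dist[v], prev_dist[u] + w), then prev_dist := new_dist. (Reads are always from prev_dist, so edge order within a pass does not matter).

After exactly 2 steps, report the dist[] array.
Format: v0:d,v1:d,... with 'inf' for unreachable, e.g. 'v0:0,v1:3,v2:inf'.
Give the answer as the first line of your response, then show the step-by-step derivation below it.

v0:20,v1:21,v2:inf,v3:35,v4:inf,v5:inf,v6:0

step 1: dist = v0:20,v1:inf,v2:inf,v3:inf,v4:inf,v5:inf,v6:0
step 2: dist = v0:20,v1:21,v2:inf,v3:35,v4:inf,v5:inf,v6:0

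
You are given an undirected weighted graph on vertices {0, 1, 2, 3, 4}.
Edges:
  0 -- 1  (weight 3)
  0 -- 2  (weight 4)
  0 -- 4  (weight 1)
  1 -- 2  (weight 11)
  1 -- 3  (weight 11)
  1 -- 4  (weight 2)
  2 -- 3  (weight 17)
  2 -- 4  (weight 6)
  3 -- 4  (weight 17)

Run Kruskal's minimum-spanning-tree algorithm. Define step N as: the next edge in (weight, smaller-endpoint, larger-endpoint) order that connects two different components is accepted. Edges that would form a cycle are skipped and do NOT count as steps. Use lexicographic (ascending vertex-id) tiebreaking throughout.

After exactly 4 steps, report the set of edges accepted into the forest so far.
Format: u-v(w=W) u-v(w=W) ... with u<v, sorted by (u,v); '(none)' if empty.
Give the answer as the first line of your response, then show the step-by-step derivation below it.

0-2(w=4) 0-4(w=1) 1-3(w=11) 1-4(w=2)

step 1: add edge 0-4 (w=1); MST = {0-4(w=1)}
step 2: add edge 1-4 (w=2); MST = {0-4(w=1) 1-4(w=2)}
step 3: add edge 0-2 (w=4); MST = {0-2(w=4) 0-4(w=1) 1-4(w=2)}
step 4: add edge 1-3 (w=11); MST = {0-2(w=4) 0-4(w=1) 1-3(w=11) 1-4(w=2)}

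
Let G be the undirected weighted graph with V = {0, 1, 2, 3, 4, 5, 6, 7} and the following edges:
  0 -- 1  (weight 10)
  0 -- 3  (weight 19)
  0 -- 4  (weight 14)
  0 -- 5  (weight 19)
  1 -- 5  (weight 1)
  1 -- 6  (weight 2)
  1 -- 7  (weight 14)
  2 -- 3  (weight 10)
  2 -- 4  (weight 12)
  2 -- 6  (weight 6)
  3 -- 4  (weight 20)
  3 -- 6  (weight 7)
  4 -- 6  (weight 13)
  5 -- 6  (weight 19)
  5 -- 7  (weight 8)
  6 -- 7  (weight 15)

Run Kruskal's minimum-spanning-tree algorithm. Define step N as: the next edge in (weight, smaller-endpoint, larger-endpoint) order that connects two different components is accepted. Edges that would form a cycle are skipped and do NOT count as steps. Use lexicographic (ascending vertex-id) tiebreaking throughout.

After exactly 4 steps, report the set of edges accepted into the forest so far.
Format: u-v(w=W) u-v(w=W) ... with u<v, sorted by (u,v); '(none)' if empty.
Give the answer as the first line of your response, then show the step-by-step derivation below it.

1-5(w=1) 1-6(w=2) 2-6(w=6) 3-6(w=7)

step 1: add edge 1-5 (w=1); MST = {1-5(w=1)}
step 2: add edge 1-6 (w=2); MST = {1-5(w=1) 1-6(w=2)}
step 3: add edge 2-6 (w=6); MST = {1-5(w=1) 1-6(w=2) 2-6(w=6)}
step 4: add edge 3-6 (w=7); MST = {1-5(w=1) 1-6(w=2) 2-6(w=6) 3-6(w=7)}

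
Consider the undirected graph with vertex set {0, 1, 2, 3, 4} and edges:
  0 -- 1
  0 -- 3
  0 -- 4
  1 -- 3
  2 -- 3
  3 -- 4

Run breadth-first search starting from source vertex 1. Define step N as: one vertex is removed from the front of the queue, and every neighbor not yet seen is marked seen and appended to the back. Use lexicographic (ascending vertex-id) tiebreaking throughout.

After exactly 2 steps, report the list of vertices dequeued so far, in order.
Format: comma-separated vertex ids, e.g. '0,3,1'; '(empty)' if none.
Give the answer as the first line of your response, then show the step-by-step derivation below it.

1,0

step 1: dequeue 1; queue=[0,3]; order=1
step 2: dequeue 0; queue=[3,4]; order=1,0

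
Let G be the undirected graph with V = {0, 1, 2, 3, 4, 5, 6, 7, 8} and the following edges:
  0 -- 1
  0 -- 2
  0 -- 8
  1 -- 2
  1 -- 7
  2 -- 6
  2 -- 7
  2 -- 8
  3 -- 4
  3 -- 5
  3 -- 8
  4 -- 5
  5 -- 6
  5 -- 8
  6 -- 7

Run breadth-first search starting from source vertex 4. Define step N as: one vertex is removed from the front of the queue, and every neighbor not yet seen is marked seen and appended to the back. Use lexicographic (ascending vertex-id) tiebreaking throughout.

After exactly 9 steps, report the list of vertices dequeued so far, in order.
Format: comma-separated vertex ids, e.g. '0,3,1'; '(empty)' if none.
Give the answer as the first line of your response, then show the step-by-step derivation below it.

4,3,5,8,6,0,2,7,1

step 1: dequeue 4; queue=[3,5]; order=4
step 2: dequeue 3; queue=[5,8]; order=4,3
step 3: dequeue 5; queue=[8,6]; order=4,3,5
step 4: dequeue 8; queue=[6,0,2]; order=4,3,5,8
step 5: dequeue 6; queue=[0,2,7]; order=4,3,5,8,6
step 6: dequeue 0; queue=[2,7,1]; order=4,3,5,8,6,0
step 7: dequeue 2; queue=[7,1]; order=4,3,5,8,6,0,2
step 8: dequeue 7; queue=[1]; order=4,3,5,8,6,0,2,7
step 9: dequeue 1; queue=[(empty)]; order=4,3,5,8,6,0,2,7,1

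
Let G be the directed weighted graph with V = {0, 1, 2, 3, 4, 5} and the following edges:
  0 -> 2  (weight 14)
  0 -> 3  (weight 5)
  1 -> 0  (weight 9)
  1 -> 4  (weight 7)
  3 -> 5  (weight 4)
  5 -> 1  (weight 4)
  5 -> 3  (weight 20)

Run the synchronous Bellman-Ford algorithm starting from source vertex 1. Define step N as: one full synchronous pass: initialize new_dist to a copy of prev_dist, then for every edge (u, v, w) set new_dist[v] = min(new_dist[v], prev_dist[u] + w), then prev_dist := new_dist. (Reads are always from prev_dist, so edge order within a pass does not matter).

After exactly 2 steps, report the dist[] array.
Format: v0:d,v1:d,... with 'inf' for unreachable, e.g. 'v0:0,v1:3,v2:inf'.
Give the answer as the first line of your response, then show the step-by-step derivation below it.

v0:9,v1:0,v2:23,v3:14,v4:7,v5:inf

step 1: dist = v0:9,v1:0,v2:inf,v3:inf,v4:7,v5:inf
step 2: dist = v0:9,v1:0,v2:23,v3:14,v4:7,v5:inf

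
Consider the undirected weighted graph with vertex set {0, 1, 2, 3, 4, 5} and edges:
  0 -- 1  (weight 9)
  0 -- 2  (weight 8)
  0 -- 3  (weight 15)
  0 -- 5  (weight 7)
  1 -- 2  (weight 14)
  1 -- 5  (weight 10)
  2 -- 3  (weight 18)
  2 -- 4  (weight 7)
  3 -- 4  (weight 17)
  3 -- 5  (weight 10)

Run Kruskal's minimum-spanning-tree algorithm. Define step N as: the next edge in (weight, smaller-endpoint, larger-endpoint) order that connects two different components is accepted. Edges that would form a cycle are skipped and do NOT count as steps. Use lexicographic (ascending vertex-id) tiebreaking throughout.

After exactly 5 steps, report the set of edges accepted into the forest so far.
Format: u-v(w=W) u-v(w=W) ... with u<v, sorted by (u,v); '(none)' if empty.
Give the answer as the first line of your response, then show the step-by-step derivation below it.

0-1(w=9) 0-2(w=8) 0-5(w=7) 2-4(w=7) 3-5(w=10)

step 1: add edge 0-5 (w=7); MST = {0-5(w=7)}
step 2: add edge 2-4 (w=7); MST = {0-5(w=7) 2-4(w=7)}
step 3: add edge 0-2 (w=8); MST = {0-2(w=8) 0-5(w=7) 2-4(w=7)}
step 4: add edge 0-1 (w=9); MST = {0-1(w=9) 0-2(w=8) 0-5(w=7) 2-4(w=7)}
step 5: add edge 3-5 (w=10); MST = {0-1(w=9) 0-2(w=8) 0-5(w=7) 2-4(w=7) 3-5(w=10)}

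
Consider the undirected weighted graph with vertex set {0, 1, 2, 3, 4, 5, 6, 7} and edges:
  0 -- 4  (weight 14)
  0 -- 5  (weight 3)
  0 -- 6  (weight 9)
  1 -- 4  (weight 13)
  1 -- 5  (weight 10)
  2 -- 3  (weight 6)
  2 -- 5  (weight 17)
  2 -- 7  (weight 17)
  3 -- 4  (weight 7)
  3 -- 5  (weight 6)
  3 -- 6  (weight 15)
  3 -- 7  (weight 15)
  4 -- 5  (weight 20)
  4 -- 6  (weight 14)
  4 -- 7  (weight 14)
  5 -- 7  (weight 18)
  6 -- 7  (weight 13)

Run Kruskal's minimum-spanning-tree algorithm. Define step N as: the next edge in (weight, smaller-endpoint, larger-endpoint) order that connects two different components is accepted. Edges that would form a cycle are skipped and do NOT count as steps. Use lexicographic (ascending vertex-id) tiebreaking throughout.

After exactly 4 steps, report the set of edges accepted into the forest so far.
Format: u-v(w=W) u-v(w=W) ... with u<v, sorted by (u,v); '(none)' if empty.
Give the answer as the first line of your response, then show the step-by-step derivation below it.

0-5(w=3) 2-3(w=6) 3-4(w=7) 3-5(w=6)

step 1: add edge 0-5 (w=3); MST = {0-5(w=3)}
step 2: add edge 2-3 (w=6); MST = {0-5(w=3) 2-3(w=6)}
step 3: add edge 3-5 (w=6); MST = {0-5(w=3) 2-3(w=6) 3-5(w=6)}
step 4: add edge 3-4 (w=7); MST = {0-5(w=3) 2-3(w=6) 3-4(w=7) 3-5(w=6)}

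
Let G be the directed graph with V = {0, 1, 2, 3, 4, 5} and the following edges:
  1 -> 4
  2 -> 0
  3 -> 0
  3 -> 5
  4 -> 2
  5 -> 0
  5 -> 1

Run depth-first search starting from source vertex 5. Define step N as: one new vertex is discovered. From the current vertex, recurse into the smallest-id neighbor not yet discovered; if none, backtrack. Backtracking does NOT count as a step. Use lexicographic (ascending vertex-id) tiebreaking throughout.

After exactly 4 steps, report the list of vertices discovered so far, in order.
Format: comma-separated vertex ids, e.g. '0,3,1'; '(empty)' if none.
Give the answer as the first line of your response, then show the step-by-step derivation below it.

5,0,1,4

step 1: discover 5; path=5; order=5
step 2: discover 0; path=5>0; order=5,0
step 3: discover 1; path=5>1; order=5,0,1
step 4: discover 4; path=5>1>4; order=5,0,1,4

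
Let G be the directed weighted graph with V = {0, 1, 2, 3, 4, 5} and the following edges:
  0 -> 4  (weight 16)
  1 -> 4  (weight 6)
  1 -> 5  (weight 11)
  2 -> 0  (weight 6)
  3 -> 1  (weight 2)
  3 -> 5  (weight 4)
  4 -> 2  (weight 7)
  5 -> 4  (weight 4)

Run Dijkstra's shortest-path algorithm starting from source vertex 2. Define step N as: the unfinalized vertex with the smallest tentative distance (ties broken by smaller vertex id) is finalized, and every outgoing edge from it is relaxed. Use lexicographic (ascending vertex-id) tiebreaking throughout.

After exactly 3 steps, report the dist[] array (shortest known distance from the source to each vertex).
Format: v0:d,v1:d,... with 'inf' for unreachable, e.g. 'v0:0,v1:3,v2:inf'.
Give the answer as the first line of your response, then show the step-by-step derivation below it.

v0:6,v1:inf,v2:0,v3:inf,v4:22,v5:inf

step 1: dist = v0:6,v1:inf,v2:0,v3:inf,v4:inf,v5:inf
step 2: dist = v0:6,v1:inf,v2:0,v3:inf,v4:22,v5:inf
step 3: dist = v0:6,v1:inf,v2:0,v3:inf,v4:22,v5:inf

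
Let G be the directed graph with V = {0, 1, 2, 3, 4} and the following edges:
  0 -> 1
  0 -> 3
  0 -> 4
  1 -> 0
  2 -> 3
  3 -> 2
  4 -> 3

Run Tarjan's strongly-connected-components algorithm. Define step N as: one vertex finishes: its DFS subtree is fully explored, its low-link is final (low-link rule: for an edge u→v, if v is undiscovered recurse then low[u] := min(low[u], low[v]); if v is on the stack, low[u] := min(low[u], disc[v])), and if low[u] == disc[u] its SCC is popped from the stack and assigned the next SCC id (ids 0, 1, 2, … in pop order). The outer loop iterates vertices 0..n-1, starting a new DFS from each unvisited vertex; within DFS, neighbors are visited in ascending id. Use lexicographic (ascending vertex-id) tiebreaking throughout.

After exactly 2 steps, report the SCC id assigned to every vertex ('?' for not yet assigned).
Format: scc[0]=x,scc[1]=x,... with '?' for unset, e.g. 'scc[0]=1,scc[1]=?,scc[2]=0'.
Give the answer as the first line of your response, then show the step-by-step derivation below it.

scc[0]=?,scc[1]=?,scc[2]=?,scc[3]=?,scc[4]=?

step 1: low=(low[0]=0,low[1]=0,low[2]=?,low[3]=?,low[4]=?); scc=(scc[0]=?,scc[1]=?,scc[2]=?,scc[3]=?,scc[4]=?)
step 2: low=(low[0]=0,low[1]=0,low[2]=2,low[3]=2,low[4]=?); scc=(scc[0]=?,scc[1]=?,scc[2]=?,scc[3]=?,scc[4]=?)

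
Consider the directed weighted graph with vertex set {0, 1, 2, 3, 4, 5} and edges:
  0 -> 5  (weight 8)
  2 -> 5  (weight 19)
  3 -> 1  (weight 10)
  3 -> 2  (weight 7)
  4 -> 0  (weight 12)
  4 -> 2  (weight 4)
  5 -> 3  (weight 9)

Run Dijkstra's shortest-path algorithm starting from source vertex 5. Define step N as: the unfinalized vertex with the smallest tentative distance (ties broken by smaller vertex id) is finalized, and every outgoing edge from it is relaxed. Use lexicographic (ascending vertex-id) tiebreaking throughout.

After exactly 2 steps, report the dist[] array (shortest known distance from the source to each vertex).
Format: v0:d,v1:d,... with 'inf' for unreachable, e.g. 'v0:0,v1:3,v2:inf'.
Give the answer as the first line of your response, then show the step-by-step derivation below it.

v0:inf,v1:19,v2:16,v3:9,v4:inf,v5:0

step 1: dist = v0:inf,v1:inf,v2:inf,v3:9,v4:inf,v5:0
step 2: dist = v0:inf,v1:19,v2:16,v3:9,v4:inf,v5:0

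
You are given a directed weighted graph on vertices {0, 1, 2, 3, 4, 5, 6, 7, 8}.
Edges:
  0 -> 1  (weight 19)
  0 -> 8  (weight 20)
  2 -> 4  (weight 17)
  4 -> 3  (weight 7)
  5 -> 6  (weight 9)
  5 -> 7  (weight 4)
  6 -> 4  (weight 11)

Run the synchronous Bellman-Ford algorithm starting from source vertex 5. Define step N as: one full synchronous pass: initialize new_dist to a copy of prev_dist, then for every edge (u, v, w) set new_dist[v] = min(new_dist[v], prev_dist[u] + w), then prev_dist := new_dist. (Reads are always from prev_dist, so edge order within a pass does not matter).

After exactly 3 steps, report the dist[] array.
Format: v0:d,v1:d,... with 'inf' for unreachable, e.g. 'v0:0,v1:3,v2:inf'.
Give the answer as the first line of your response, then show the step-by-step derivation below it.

v0:inf,v1:inf,v2:inf,v3:27,v4:20,v5:0,v6:9,v7:4,v8:inf

step 1: dist = v0:inf,v1:inf,v2:inf,v3:inf,v4:inf,v5:0,v6:9,v7:4,v8:inf
step 2: dist = v0:inf,v1:inf,v2:inf,v3:inf,v4:20,v5:0,v6:9,v7:4,v8:inf
step 3: dist = v0:inf,v1:inf,v2:inf,v3:27,v4:20,v5:0,v6:9,v7:4,v8:inf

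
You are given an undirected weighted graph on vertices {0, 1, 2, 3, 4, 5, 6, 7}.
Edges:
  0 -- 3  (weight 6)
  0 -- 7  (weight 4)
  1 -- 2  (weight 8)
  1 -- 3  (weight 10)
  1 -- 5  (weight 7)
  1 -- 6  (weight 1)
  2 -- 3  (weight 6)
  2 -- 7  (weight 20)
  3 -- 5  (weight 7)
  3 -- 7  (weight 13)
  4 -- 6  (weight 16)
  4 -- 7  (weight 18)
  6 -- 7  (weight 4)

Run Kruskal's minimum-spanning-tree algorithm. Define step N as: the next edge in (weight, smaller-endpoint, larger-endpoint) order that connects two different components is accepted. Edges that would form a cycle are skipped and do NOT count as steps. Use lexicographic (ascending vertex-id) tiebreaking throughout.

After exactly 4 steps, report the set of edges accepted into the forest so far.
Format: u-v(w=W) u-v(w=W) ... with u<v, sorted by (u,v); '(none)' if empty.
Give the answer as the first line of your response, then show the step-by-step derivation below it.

0-3(w=6) 0-7(w=4) 1-6(w=1) 6-7(w=4)

step 1: add edge 1-6 (w=1); MST = {1-6(w=1)}
step 2: add edge 0-7 (w=4); MST = {0-7(w=4) 1-6(w=1)}
step 3: add edge 6-7 (w=4); MST = {0-7(w=4) 1-6(w=1) 6-7(w=4)}
step 4: add edge 0-3 (w=6); MST = {0-3(w=6) 0-7(w=4) 1-6(w=1) 6-7(w=4)}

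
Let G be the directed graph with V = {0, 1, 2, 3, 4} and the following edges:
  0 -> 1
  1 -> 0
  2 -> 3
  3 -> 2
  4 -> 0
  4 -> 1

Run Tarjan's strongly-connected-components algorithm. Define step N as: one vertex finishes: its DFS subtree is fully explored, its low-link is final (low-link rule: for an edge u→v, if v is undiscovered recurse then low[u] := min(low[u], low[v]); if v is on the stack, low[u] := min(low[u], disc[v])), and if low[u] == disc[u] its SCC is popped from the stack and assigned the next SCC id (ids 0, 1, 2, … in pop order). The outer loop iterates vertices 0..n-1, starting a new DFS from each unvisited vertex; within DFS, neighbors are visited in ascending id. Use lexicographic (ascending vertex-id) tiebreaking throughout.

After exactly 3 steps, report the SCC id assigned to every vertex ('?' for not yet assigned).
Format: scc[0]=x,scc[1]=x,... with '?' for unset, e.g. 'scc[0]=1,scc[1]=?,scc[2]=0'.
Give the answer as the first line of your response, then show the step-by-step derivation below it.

scc[0]=0,scc[1]=0,scc[2]=?,scc[3]=?,scc[4]=?

step 1: low=(low[0]=0,low[1]=0,low[2]=?,low[3]=?,low[4]=?); scc=(scc[0]=?,scc[1]=?,scc[2]=?,scc[3]=?,scc[4]=?)
step 2: low=(low[0]=0,low[1]=0,low[2]=?,low[3]=?,low[4]=?); scc=(scc[0]=0,scc[1]=0,scc[2]=?,scc[3]=?,scc[4]=?)
step 3: low=(low[0]=0,low[1]=0,low[2]=2,low[3]=2,low[4]=?); scc=(scc[0]=0,scc[1]=0,scc[2]=?,scc[3]=?,scc[4]=?)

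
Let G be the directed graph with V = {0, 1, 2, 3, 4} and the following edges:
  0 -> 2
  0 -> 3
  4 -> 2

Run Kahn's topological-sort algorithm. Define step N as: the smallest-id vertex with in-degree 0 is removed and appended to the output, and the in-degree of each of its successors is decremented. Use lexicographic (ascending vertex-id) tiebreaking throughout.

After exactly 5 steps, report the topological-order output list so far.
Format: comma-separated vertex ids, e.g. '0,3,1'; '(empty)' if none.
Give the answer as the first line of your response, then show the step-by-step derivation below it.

0,1,3,4,2

step 1: output 0; order=[0]; indeg=(0,0,1,0,0)
step 2: output 1; order=[0,1]; indeg=(0,0,1,0,0)
step 3: output 3; order=[0,1,3]; indeg=(0,0,1,0,0)
step 4: output 4; order=[0,1,3,4]; indeg=(0,0,0,0,0)
step 5: output 2; order=[0,1,3,4,2]; indeg=(0,0,0,0,0)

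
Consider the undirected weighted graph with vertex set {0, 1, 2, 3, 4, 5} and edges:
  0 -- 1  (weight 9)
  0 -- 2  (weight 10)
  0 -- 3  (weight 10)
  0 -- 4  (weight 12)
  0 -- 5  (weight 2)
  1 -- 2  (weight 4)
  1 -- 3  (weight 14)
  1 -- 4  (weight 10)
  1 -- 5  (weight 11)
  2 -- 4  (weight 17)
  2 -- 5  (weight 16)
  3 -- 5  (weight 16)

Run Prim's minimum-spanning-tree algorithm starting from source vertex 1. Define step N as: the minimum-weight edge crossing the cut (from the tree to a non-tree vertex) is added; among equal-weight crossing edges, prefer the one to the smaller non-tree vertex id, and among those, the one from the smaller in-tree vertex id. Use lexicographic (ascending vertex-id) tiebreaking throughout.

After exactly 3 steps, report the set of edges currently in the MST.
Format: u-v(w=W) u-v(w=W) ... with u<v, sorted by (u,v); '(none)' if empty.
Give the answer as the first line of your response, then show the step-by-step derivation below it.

0-1(w=9) 0-5(w=2) 1-2(w=4)

step 1: add edge 1-2 (w=4); MST = {1-2(w=4)}
step 2: add edge 0-1 (w=9); MST = {0-1(w=9) 1-2(w=4)}
step 3: add edge 0-5 (w=2); MST = {0-1(w=9) 0-5(w=2) 1-2(w=4)}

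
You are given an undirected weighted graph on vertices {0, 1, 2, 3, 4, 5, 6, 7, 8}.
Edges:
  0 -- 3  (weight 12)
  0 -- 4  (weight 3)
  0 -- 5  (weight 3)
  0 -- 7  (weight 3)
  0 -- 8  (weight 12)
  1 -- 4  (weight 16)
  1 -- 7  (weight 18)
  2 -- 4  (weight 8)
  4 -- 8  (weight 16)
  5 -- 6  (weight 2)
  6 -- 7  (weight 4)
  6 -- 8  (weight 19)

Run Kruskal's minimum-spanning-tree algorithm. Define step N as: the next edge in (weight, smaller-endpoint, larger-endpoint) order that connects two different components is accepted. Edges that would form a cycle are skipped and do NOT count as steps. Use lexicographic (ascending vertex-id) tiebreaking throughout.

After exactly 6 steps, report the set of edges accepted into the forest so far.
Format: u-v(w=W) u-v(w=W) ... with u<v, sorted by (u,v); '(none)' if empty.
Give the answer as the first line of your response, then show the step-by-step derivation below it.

0-3(w=12) 0-4(w=3) 0-5(w=3) 0-7(w=3) 2-4(w=8) 5-6(w=2)

step 1: add edge 5-6 (w=2); MST = {5-6(w=2)}
step 2: add edge 0-4 (w=3); MST = {0-4(w=3) 5-6(w=2)}
step 3: add edge 0-5 (w=3); MST = {0-4(w=3) 0-5(w=3) 5-6(w=2)}
step 4: add edge 0-7 (w=3); MST = {0-4(w=3) 0-5(w=3) 0-7(w=3) 5-6(w=2)}
step 5: add edge 2-4 (w=8); MST = {0-4(w=3) 0-5(w=3) 0-7(w=3) 2-4(w=8) 5-6(w=2)}
step 6: add edge 0-3 (w=12); MST = {0-3(w=12) 0-4(w=3) 0-5(w=3) 0-7(w=3) 2-4(w=8) 5-6(w=2)}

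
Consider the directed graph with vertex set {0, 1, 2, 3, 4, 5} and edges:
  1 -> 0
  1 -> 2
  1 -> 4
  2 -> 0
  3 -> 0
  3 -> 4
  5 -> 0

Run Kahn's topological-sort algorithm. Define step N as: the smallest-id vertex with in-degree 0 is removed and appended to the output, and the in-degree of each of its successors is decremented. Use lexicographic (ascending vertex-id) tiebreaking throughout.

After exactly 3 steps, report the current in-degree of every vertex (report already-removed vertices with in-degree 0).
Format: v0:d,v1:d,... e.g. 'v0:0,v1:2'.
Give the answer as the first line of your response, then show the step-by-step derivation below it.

v0:1,v1:0,v2:0,v3:0,v4:0,v5:0

step 1: output 1; order=[1]; indeg=(3,0,0,0,1,0)
step 2: output 2; order=[1,2]; indeg=(2,0,0,0,1,0)
step 3: output 3; order=[1,2,3]; indeg=(1,0,0,0,0,0)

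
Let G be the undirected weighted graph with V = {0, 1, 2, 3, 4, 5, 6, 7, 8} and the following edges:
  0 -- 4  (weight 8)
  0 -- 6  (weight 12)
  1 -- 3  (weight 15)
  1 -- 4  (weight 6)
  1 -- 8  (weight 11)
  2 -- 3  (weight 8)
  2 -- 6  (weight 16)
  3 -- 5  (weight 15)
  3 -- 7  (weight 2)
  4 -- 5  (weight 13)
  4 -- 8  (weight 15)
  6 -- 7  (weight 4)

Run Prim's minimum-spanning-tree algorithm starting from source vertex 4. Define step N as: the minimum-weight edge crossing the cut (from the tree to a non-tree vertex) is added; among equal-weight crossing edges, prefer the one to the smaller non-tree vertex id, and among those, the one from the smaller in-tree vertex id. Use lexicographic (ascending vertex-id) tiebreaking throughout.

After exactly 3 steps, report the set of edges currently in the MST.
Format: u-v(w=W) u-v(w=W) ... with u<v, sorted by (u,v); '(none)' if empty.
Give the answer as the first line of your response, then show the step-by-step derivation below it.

0-4(w=8) 1-4(w=6) 1-8(w=11)

step 1: add edge 1-4 (w=6); MST = {1-4(w=6)}
step 2: add edge 0-4 (w=8); MST = {0-4(w=8) 1-4(w=6)}
step 3: add edge 1-8 (w=11); MST = {0-4(w=8) 1-4(w=6) 1-8(w=11)}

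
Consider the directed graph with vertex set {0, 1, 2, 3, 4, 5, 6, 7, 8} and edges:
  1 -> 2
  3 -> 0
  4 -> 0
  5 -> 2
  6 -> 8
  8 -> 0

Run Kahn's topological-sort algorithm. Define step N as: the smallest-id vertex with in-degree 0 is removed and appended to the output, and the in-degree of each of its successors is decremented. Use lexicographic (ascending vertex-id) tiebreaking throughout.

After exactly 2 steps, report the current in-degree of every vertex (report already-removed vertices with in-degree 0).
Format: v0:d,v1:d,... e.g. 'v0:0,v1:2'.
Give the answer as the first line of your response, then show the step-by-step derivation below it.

v0:2,v1:0,v2:1,v3:0,v4:0,v5:0,v6:0,v7:0,v8:1

step 1: output 1; order=[1]; indeg=(3,0,1,0,0,0,0,0,1)
step 2: output 3; order=[1,3]; indeg=(2,0,1,0,0,0,0,0,1)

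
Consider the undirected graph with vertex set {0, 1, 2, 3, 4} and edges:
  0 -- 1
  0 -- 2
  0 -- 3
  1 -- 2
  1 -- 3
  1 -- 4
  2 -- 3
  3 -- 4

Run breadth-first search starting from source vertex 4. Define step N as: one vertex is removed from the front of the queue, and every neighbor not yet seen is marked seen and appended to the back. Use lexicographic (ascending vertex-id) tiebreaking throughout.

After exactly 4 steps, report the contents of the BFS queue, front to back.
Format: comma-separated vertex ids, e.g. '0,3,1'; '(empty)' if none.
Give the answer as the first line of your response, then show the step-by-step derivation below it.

2

step 1: dequeue 4; queue=[1,3]; order=4
step 2: dequeue 1; queue=[3,0,2]; order=4,1
step 3: dequeue 3; queue=[0,2]; order=4,1,3
step 4: dequeue 0; queue=[2]; order=4,1,3,0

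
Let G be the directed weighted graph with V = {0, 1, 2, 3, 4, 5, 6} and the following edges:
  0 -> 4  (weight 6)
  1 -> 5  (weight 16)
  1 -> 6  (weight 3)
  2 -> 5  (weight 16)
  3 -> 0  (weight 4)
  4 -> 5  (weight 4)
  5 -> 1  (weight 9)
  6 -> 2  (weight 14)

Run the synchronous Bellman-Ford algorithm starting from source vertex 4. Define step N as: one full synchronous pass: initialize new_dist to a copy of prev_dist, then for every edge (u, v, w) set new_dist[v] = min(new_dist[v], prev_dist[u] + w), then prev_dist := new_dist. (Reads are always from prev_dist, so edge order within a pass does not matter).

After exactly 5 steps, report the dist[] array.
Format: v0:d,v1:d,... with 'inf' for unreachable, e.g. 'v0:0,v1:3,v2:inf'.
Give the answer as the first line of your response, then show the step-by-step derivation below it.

v0:inf,v1:13,v2:30,v3:inf,v4:0,v5:4,v6:16

step 1: dist = v0:inf,v1:inf,v2:inf,v3:inf,v4:0,v5:4,v6:inf
step 2: dist = v0:inf,v1:13,v2:inf,v3:inf,v4:0,v5:4,v6:inf
step 3: dist = v0:inf,v1:13,v2:inf,v3:inf,v4:0,v5:4,v6:16
step 4: dist = v0:inf,v1:13,v2:30,v3:inf,v4:0,v5:4,v6:16
step 5: dist = v0:inf,v1:13,v2:30,v3:inf,v4:0,v5:4,v6:16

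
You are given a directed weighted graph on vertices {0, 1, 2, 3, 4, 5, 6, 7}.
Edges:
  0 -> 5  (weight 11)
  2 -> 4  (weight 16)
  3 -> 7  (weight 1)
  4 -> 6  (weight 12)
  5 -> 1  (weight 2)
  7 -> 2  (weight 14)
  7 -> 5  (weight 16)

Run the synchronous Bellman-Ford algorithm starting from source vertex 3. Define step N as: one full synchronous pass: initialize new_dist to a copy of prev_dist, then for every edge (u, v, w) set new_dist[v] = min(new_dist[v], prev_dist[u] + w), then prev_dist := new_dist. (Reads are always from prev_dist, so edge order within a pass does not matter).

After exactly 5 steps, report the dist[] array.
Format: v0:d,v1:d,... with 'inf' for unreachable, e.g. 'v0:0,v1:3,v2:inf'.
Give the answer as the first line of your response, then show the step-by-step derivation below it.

v0:inf,v1:19,v2:15,v3:0,v4:31,v5:17,v6:43,v7:1

step 1: dist = v0:inf,v1:inf,v2:inf,v3:0,v4:inf,v5:inf,v6:inf,v7:1
step 2: dist = v0:inf,v1:inf,v2:15,v3:0,v4:inf,v5:17,v6:inf,v7:1
step 3: dist = v0:inf,v1:19,v2:15,v3:0,v4:31,v5:17,v6:inf,v7:1
step 4: dist = v0:inf,v1:19,v2:15,v3:0,v4:31,v5:17,v6:43,v7:1
step 5: dist = v0:inf,v1:19,v2:15,v3:0,v4:31,v5:17,v6:43,v7:1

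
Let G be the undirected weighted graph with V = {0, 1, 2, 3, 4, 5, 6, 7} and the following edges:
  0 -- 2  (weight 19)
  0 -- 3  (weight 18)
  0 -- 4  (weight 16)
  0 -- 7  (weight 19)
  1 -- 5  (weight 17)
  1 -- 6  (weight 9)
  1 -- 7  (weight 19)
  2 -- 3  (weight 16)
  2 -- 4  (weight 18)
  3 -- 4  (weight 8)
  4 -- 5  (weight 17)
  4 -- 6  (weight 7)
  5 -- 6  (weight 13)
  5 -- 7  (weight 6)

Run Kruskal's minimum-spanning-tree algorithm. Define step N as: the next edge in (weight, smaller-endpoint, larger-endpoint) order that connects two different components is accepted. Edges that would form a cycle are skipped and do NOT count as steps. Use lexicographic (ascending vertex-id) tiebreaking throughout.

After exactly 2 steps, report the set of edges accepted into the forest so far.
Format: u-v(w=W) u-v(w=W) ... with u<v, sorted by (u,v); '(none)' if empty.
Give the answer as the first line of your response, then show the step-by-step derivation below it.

4-6(w=7) 5-7(w=6)

step 1: add edge 5-7 (w=6); MST = {5-7(w=6)}
step 2: add edge 4-6 (w=7); MST = {4-6(w=7) 5-7(w=6)}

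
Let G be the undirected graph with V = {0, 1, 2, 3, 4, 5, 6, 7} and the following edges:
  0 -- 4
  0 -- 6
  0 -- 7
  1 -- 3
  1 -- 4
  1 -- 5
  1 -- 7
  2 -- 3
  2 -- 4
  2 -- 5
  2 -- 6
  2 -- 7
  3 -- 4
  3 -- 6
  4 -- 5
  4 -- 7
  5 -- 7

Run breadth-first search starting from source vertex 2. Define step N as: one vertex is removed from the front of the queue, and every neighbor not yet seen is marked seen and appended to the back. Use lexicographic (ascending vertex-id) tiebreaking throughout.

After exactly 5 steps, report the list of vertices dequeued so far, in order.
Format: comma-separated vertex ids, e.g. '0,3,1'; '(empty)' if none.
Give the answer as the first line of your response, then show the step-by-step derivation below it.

2,3,4,5,6

step 1: dequeue 2; queue=[3,4,5,6,7]; order=2
step 2: dequeue 3; queue=[4,5,6,7,1]; order=2,3
step 3: dequeue 4; queue=[5,6,7,1,0]; order=2,3,4
step 4: dequeue 5; queue=[6,7,1,0]; order=2,3,4,5
step 5: dequeue 6; queue=[7,1,0]; order=2,3,4,5,6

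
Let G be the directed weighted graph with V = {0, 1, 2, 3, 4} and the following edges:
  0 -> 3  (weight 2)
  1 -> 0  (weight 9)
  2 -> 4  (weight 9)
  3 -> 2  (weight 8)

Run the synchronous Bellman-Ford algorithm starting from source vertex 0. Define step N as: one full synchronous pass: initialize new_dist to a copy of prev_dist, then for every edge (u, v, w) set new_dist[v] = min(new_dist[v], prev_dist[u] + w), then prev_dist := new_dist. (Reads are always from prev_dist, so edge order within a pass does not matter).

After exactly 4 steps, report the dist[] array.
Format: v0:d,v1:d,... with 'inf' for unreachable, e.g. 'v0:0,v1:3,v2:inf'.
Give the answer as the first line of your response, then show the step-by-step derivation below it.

v0:0,v1:inf,v2:10,v3:2,v4:19

step 1: dist = v0:0,v1:inf,v2:inf,v3:2,v4:inf
step 2: dist = v0:0,v1:inf,v2:10,v3:2,v4:inf
step 3: dist = v0:0,v1:inf,v2:10,v3:2,v4:19
step 4: dist = v0:0,v1:inf,v2:10,v3:2,v4:19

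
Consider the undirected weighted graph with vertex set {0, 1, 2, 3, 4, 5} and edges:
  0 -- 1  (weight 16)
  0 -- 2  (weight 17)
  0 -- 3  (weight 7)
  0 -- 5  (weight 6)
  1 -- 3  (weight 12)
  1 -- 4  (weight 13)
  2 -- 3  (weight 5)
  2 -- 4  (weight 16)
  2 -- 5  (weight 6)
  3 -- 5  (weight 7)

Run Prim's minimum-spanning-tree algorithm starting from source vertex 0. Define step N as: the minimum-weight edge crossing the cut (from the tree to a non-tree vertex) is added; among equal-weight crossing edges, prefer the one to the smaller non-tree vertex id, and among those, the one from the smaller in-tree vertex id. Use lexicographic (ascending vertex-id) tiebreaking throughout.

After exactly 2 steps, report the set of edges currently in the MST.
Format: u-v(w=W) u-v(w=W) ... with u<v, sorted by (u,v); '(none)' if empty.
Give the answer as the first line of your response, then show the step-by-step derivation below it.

0-5(w=6) 2-5(w=6)

step 1: add edge 0-5 (w=6); MST = {0-5(w=6)}
step 2: add edge 2-5 (w=6); MST = {0-5(w=6) 2-5(w=6)}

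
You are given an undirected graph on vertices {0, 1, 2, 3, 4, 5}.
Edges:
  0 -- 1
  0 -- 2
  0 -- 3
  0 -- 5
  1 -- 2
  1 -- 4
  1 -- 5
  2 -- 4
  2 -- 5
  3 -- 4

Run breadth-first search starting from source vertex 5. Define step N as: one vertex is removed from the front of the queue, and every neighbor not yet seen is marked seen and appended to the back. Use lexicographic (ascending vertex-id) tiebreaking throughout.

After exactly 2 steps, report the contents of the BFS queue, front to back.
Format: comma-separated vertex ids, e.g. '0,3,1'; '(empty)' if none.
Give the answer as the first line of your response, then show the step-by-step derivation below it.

1,2,3

step 1: dequeue 5; queue=[0,1,2]; order=5
step 2: dequeue 0; queue=[1,2,3]; order=5,0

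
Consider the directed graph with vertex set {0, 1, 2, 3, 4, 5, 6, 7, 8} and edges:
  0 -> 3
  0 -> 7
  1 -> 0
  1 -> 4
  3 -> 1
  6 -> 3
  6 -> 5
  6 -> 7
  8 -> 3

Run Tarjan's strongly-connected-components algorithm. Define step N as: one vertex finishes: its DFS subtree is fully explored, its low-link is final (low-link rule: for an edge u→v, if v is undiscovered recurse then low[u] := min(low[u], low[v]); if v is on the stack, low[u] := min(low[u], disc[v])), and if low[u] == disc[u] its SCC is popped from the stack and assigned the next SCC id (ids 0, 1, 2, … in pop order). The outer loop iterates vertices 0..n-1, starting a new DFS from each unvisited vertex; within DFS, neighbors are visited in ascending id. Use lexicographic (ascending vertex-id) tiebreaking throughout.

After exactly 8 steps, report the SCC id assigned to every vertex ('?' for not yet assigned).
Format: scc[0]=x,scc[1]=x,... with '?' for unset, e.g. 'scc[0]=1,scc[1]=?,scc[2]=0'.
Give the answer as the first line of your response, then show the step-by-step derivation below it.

scc[0]=2,scc[1]=2,scc[2]=3,scc[3]=2,scc[4]=0,scc[5]=4,scc[6]=5,scc[7]=1,scc[8]=?

step 1: low=(low[0]=0,low[1]=0,low[2]=?,low[3]=1,low[4]=3,low[5]=?,low[6]=?,low[7]=?,low[8]=?); scc=(scc[0]=?,scc[1]=?,scc[2]=?,scc[3]=?,scc[4]=0,scc[5]=?,scc[6]=?,scc[7]=?,scc[8]=?)
step 2: low=(low[0]=0,low[1]=0,low[2]=?,low[3]=1,low[4]=3,low[5]=?,low[6]=?,low[7]=?,low[8]=?); scc=(scc[0]=?,scc[1]=?,scc[2]=?,scc[3]=?,scc[4]=0,scc[5]=?,scc[6]=?,scc[7]=?,scc[8]=?)
step 3: low=(low[0]=0,low[1]=0,low[2]=?,low[3]=0,low[4]=3,low[5]=?,low[6]=?,low[7]=?,low[8]=?); scc=(scc[0]=?,scc[1]=?,scc[2]=?,scc[3]=?,scc[4]=0,scc[5]=?,scc[6]=?,scc[7]=?,scc[8]=?)
step 4: low=(low[0]=0,low[1]=0,low[2]=?,low[3]=0,low[4]=3,low[5]=?,low[6]=?,low[7]=4,low[8]=?); scc=(scc[0]=?,scc[1]=?,scc[2]=?,scc[3]=?,scc[4]=0,scc[5]=?,scc[6]=?,scc[7]=1,scc[8]=?)
step 5: low=(low[0]=0,low[1]=0,low[2]=?,low[3]=0,low[4]=3,low[5]=?,low[6]=?,low[7]=4,low[8]=?); scc=(scc[0]=2,scc[1]=2,scc[2]=?,scc[3]=2,scc[4]=0,scc[5]=?,scc[6]=?,scc[7]=1,scc[8]=?)
step 6: low=(low[0]=0,low[1]=0,low[2]=5,low[3]=0,low[4]=3,low[5]=?,low[6]=?,low[7]=4,low[8]=?); scc=(scc[0]=2,scc[1]=2,scc[2]=3,scc[3]=2,scc[4]=0,scc[5]=?,scc[6]=?,scc[7]=1,scc[8]=?)
step 7: low=(low[0]=0,low[1]=0,low[2]=5,low[3]=0,low[4]=3,low[5]=6,low[6]=?,low[7]=4,low[8]=?); scc=(scc[0]=2,scc[1]=2,scc[2]=3,scc[3]=2,scc[4]=0,scc[5]=4,scc[6]=?,scc[7]=1,scc[8]=?)
step 8: low=(low[0]=0,low[1]=0,low[2]=5,low[3]=0,low[4]=3,low[5]=6,low[6]=7,low[7]=4,low[8]=?); scc=(scc[0]=2,scc[1]=2,scc[2]=3,scc[3]=2,scc[4]=0,scc[5]=4,scc[6]=5,scc[7]=1,scc[8]=?)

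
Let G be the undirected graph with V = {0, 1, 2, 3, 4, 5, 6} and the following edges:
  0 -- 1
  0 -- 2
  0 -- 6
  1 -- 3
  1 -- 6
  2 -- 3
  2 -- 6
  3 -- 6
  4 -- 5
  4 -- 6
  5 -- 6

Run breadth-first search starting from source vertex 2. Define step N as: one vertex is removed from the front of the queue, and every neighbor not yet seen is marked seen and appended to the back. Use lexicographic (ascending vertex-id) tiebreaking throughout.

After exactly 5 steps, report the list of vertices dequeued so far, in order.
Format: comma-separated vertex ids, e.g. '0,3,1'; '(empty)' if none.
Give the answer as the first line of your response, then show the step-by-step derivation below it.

2,0,3,6,1

step 1: dequeue 2; queue=[0,3,6]; order=2
step 2: dequeue 0; queue=[3,6,1]; order=2,0
step 3: dequeue 3; queue=[6,1]; order=2,0,3
step 4: dequeue 6; queue=[1,4,5]; order=2,0,3,6
step 5: dequeue 1; queue=[4,5]; order=2,0,3,6,1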